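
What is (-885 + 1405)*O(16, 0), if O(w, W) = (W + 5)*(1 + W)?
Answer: 2600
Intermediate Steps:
O(w, W) = (1 + W)*(5 + W) (O(w, W) = (5 + W)*(1 + W) = (1 + W)*(5 + W))
(-885 + 1405)*O(16, 0) = (-885 + 1405)*(5 + 0² + 6*0) = 520*(5 + 0 + 0) = 520*5 = 2600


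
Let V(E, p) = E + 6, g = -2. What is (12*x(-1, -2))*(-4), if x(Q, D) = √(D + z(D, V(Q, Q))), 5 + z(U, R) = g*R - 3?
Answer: -96*I*√5 ≈ -214.66*I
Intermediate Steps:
V(E, p) = 6 + E
z(U, R) = -8 - 2*R (z(U, R) = -5 + (-2*R - 3) = -5 + (-3 - 2*R) = -8 - 2*R)
x(Q, D) = √(-20 + D - 2*Q) (x(Q, D) = √(D + (-8 - 2*(6 + Q))) = √(D + (-8 + (-12 - 2*Q))) = √(D + (-20 - 2*Q)) = √(-20 + D - 2*Q))
(12*x(-1, -2))*(-4) = (12*√(-20 - 2 - 2*(-1)))*(-4) = (12*√(-20 - 2 + 2))*(-4) = (12*√(-20))*(-4) = (12*(2*I*√5))*(-4) = (24*I*√5)*(-4) = -96*I*√5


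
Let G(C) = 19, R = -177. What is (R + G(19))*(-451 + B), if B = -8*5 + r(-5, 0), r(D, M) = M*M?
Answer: 77578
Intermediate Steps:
r(D, M) = M²
B = -40 (B = -8*5 + 0² = -40 + 0 = -40)
(R + G(19))*(-451 + B) = (-177 + 19)*(-451 - 40) = -158*(-491) = 77578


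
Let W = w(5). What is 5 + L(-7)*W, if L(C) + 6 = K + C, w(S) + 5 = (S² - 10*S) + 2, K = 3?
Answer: 285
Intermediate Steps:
w(S) = -3 + S² - 10*S (w(S) = -5 + ((S² - 10*S) + 2) = -5 + (2 + S² - 10*S) = -3 + S² - 10*S)
W = -28 (W = -3 + 5² - 10*5 = -3 + 25 - 50 = -28)
L(C) = -3 + C (L(C) = -6 + (3 + C) = -3 + C)
5 + L(-7)*W = 5 + (-3 - 7)*(-28) = 5 - 10*(-28) = 5 + 280 = 285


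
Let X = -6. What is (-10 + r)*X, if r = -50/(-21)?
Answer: 320/7 ≈ 45.714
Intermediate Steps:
r = 50/21 (r = -50*(-1/21) = 50/21 ≈ 2.3810)
(-10 + r)*X = (-10 + 50/21)*(-6) = -160/21*(-6) = 320/7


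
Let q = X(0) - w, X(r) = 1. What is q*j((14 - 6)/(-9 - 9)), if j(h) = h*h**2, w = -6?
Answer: -448/729 ≈ -0.61454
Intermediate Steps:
q = 7 (q = 1 - 1*(-6) = 1 + 6 = 7)
j(h) = h**3
q*j((14 - 6)/(-9 - 9)) = 7*((14 - 6)/(-9 - 9))**3 = 7*(8/(-18))**3 = 7*(8*(-1/18))**3 = 7*(-4/9)**3 = 7*(-64/729) = -448/729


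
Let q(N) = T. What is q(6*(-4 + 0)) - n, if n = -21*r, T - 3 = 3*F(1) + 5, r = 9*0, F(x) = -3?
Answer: -1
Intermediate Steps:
r = 0
T = -1 (T = 3 + (3*(-3) + 5) = 3 + (-9 + 5) = 3 - 4 = -1)
q(N) = -1
n = 0 (n = -21*0 = 0)
q(6*(-4 + 0)) - n = -1 - 1*0 = -1 + 0 = -1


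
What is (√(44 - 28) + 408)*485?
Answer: 199820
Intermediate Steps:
(√(44 - 28) + 408)*485 = (√16 + 408)*485 = (4 + 408)*485 = 412*485 = 199820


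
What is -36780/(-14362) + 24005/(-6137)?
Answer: -59520475/44069797 ≈ -1.3506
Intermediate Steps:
-36780/(-14362) + 24005/(-6137) = -36780*(-1/14362) + 24005*(-1/6137) = 18390/7181 - 24005/6137 = -59520475/44069797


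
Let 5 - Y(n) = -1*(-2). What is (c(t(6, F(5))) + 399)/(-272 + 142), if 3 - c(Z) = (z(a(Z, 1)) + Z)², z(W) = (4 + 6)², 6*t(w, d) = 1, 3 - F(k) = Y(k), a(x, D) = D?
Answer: 346729/4680 ≈ 74.087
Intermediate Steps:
Y(n) = 3 (Y(n) = 5 - (-1)*(-2) = 5 - 1*2 = 5 - 2 = 3)
F(k) = 0 (F(k) = 3 - 1*3 = 3 - 3 = 0)
t(w, d) = ⅙ (t(w, d) = (⅙)*1 = ⅙)
z(W) = 100 (z(W) = 10² = 100)
c(Z) = 3 - (100 + Z)²
(c(t(6, F(5))) + 399)/(-272 + 142) = ((3 - (100 + ⅙)²) + 399)/(-272 + 142) = ((3 - (601/6)²) + 399)/(-130) = ((3 - 1*361201/36) + 399)*(-1/130) = ((3 - 361201/36) + 399)*(-1/130) = (-361093/36 + 399)*(-1/130) = -346729/36*(-1/130) = 346729/4680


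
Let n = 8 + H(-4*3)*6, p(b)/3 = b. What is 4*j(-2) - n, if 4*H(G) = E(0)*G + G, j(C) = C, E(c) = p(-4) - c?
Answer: -214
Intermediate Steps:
p(b) = 3*b
E(c) = -12 - c (E(c) = 3*(-4) - c = -12 - c)
H(G) = -11*G/4 (H(G) = ((-12 - 1*0)*G + G)/4 = ((-12 + 0)*G + G)/4 = (-12*G + G)/4 = (-11*G)/4 = -11*G/4)
n = 206 (n = 8 - (-11)*3*6 = 8 - 11/4*(-12)*6 = 8 + 33*6 = 8 + 198 = 206)
4*j(-2) - n = 4*(-2) - 1*206 = -8 - 206 = -214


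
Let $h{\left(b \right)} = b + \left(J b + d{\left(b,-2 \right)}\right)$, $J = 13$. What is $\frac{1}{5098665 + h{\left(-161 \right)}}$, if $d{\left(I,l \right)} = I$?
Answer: $\frac{1}{5096250} \approx 1.9622 \cdot 10^{-7}$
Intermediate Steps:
$h{\left(b \right)} = 15 b$ ($h{\left(b \right)} = b + \left(13 b + b\right) = b + 14 b = 15 b$)
$\frac{1}{5098665 + h{\left(-161 \right)}} = \frac{1}{5098665 + 15 \left(-161\right)} = \frac{1}{5098665 - 2415} = \frac{1}{5096250}$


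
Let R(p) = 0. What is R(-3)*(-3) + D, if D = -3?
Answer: -3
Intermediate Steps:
R(-3)*(-3) + D = 0*(-3) - 3 = 0 - 3 = -3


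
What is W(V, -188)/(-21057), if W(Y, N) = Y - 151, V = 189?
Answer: -38/21057 ≈ -0.0018046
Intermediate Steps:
W(Y, N) = -151 + Y
W(V, -188)/(-21057) = (-151 + 189)/(-21057) = 38*(-1/21057) = -38/21057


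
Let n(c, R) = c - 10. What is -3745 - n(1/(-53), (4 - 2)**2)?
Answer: -197954/53 ≈ -3735.0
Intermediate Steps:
n(c, R) = -10 + c
-3745 - n(1/(-53), (4 - 2)**2) = -3745 - (-10 + 1/(-53)) = -3745 - (-10 - 1/53) = -3745 - 1*(-531/53) = -3745 + 531/53 = -197954/53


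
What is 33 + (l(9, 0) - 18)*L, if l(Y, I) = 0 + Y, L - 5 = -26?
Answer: 222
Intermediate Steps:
L = -21 (L = 5 - 26 = -21)
l(Y, I) = Y
33 + (l(9, 0) - 18)*L = 33 + (9 - 18)*(-21) = 33 - 9*(-21) = 33 + 189 = 222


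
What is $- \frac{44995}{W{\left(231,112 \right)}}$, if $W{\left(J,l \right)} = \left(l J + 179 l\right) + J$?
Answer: $- \frac{44995}{46151} \approx -0.97495$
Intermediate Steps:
$W{\left(J,l \right)} = J + 179 l + J l$ ($W{\left(J,l \right)} = \left(J l + 179 l\right) + J = \left(179 l + J l\right) + J = J + 179 l + J l$)
$- \frac{44995}{W{\left(231,112 \right)}} = - \frac{44995}{231 + 179 \cdot 112 + 231 \cdot 112} = - \frac{44995}{231 + 20048 + 25872} = - \frac{44995}{46151}$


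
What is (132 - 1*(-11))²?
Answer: 20449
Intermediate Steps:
(132 - 1*(-11))² = (132 + 11)² = 143² = 20449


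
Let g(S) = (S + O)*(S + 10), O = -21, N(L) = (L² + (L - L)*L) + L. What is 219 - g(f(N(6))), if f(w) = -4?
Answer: 369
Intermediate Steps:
N(L) = L + L² (N(L) = (L² + 0*L) + L = (L² + 0) + L = L² + L = L + L²)
g(S) = (-21 + S)*(10 + S) (g(S) = (S - 21)*(S + 10) = (-21 + S)*(10 + S))
219 - g(f(N(6))) = 219 - (-210 + (-4)² - 11*(-4)) = 219 - (-210 + 16 + 44) = 219 - 1*(-150) = 219 + 150 = 369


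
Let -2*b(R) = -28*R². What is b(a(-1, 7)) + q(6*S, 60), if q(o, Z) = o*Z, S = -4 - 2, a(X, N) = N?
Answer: -1474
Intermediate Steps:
S = -6
b(R) = 14*R² (b(R) = -(-14)*R² = 14*R²)
q(o, Z) = Z*o
b(a(-1, 7)) + q(6*S, 60) = 14*7² + 60*(6*(-6)) = 14*49 + 60*(-36) = 686 - 2160 = -1474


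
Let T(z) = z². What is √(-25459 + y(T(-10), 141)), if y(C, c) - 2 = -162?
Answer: I*√25619 ≈ 160.06*I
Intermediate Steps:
y(C, c) = -160 (y(C, c) = 2 - 162 = -160)
√(-25459 + y(T(-10), 141)) = √(-25459 - 160) = √(-25619) = I*√25619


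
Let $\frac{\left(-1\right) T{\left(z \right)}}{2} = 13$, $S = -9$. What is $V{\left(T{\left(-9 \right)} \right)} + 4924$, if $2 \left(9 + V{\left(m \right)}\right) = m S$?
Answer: $5032$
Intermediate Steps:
$T{\left(z \right)} = -26$ ($T{\left(z \right)} = \left(-2\right) 13 = -26$)
$V{\left(m \right)} = -9 - \frac{9 m}{2}$ ($V{\left(m \right)} = -9 + \frac{m \left(-9\right)}{2} = -9 + \frac{\left(-9\right) m}{2} = -9 - \frac{9 m}{2}$)
$V{\left(T{\left(-9 \right)} \right)} + 4924 = \left(-9 - -117\right) + 4924 = \left(-9 + 117\right) + 4924 = 108 + 4924 = 5032$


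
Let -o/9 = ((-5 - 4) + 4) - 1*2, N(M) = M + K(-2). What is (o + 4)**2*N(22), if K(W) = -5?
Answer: 76313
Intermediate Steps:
N(M) = -5 + M (N(M) = M - 5 = -5 + M)
o = 63 (o = -9*(((-5 - 4) + 4) - 1*2) = -9*((-9 + 4) - 2) = -9*(-5 - 2) = -9*(-7) = 63)
(o + 4)**2*N(22) = (63 + 4)**2*(-5 + 22) = 67**2*17 = 4489*17 = 76313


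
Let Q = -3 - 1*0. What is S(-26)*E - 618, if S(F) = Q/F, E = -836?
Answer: -9288/13 ≈ -714.46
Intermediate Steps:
Q = -3 (Q = -3 + 0 = -3)
S(F) = -3/F
S(-26)*E - 618 = -3/(-26)*(-836) - 618 = -3*(-1/26)*(-836) - 618 = (3/26)*(-836) - 618 = -1254/13 - 618 = -9288/13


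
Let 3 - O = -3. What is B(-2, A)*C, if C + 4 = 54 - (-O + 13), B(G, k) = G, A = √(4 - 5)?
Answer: -86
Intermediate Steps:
O = 6 (O = 3 - 1*(-3) = 3 + 3 = 6)
A = I (A = √(-1) = I ≈ 1.0*I)
C = 43 (C = -4 + (54 - (-1*6 + 13)) = -4 + (54 - (-6 + 13)) = -4 + (54 - 1*7) = -4 + (54 - 7) = -4 + 47 = 43)
B(-2, A)*C = -2*43 = -86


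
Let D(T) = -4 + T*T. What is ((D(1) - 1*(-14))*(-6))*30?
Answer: -1980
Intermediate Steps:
D(T) = -4 + T²
((D(1) - 1*(-14))*(-6))*30 = (((-4 + 1²) - 1*(-14))*(-6))*30 = (((-4 + 1) + 14)*(-6))*30 = ((-3 + 14)*(-6))*30 = (11*(-6))*30 = -66*30 = -1980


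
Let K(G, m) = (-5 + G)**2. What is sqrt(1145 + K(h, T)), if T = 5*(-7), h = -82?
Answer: sqrt(8714) ≈ 93.349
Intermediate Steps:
T = -35
sqrt(1145 + K(h, T)) = sqrt(1145 + (-5 - 82)**2) = sqrt(1145 + (-87)**2) = sqrt(1145 + 7569) = sqrt(8714)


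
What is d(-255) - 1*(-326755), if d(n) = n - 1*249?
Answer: 326251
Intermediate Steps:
d(n) = -249 + n (d(n) = n - 249 = -249 + n)
d(-255) - 1*(-326755) = (-249 - 255) - 1*(-326755) = -504 + 326755 = 326251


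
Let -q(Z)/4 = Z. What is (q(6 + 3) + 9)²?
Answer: 729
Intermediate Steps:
q(Z) = -4*Z
(q(6 + 3) + 9)² = (-4*(6 + 3) + 9)² = (-4*9 + 9)² = (-36 + 9)² = (-27)² = 729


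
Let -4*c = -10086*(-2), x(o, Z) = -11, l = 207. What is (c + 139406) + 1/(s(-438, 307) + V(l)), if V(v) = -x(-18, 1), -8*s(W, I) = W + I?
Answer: 29425505/219 ≈ 1.3436e+5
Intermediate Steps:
s(W, I) = -I/8 - W/8 (s(W, I) = -(W + I)/8 = -(I + W)/8 = -I/8 - W/8)
V(v) = 11 (V(v) = -1*(-11) = 11)
c = -5043 (c = -(-5043)*(-2)/2 = -¼*20172 = -5043)
(c + 139406) + 1/(s(-438, 307) + V(l)) = (-5043 + 139406) + 1/((-⅛*307 - ⅛*(-438)) + 11) = 134363 + 1/((-307/8 + 219/4) + 11) = 134363 + 1/(131/8 + 11) = 134363 + 1/(219/8) = 134363 + 8/219 = 29425505/219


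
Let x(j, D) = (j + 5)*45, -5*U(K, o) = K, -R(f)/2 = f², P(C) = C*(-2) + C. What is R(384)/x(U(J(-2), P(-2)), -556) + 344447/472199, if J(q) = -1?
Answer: -594771585/472199 ≈ -1259.6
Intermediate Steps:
P(C) = -C (P(C) = -2*C + C = -C)
R(f) = -2*f²
U(K, o) = -K/5
x(j, D) = 225 + 45*j (x(j, D) = (5 + j)*45 = 225 + 45*j)
R(384)/x(U(J(-2), P(-2)), -556) + 344447/472199 = (-2*384²)/(225 + 45*(-⅕*(-1))) + 344447/472199 = (-2*147456)/(225 + 45*(⅕)) + 344447*(1/472199) = -294912/(225 + 9) + 344447/472199 = -294912/234 + 344447/472199 = -294912*1/234 + 344447/472199 = -16384/13 + 344447/472199 = -594771585/472199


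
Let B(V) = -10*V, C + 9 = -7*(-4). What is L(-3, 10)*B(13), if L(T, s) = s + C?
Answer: -3770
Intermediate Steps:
C = 19 (C = -9 - 7*(-4) = -9 + 28 = 19)
L(T, s) = 19 + s (L(T, s) = s + 19 = 19 + s)
L(-3, 10)*B(13) = (19 + 10)*(-10*13) = 29*(-130) = -3770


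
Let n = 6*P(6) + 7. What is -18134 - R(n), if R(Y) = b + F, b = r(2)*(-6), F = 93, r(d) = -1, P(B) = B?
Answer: -18233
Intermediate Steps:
b = 6 (b = -1*(-6) = 6)
n = 43 (n = 6*6 + 7 = 36 + 7 = 43)
R(Y) = 99 (R(Y) = 6 + 93 = 99)
-18134 - R(n) = -18134 - 1*99 = -18134 - 99 = -18233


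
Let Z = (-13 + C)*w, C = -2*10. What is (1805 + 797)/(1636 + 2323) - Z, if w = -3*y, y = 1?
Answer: -389339/3959 ≈ -98.343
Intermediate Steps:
C = -20
w = -3 (w = -3*1 = -3)
Z = 99 (Z = (-13 - 20)*(-3) = -33*(-3) = 99)
(1805 + 797)/(1636 + 2323) - Z = (1805 + 797)/(1636 + 2323) - 1*99 = 2602/3959 - 99 = -389339/3959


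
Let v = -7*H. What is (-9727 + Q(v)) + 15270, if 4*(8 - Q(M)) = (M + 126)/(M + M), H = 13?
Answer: 577309/104 ≈ 5551.0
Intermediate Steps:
v = -91 (v = -7*13 = -91)
Q(M) = 8 - (126 + M)/(8*M) (Q(M) = 8 - (M + 126)/(4*(M + M)) = 8 - (126 + M)/(4*(2*M)) = 8 - (126 + M)*1/(2*M)/4 = 8 - (126 + M)/(8*M))
(-9727 + Q(v)) + 15270 = (-9727 + (63/8)*(-2 - 91)/(-91)) + 15270 = (-9727 + (63/8)*(-1/91)*(-93)) + 15270 = (-9727 + 837/104) + 15270 = -1010771/104 + 15270 = 577309/104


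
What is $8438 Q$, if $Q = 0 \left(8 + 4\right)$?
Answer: $0$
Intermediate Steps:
$Q = 0$ ($Q = 0 \cdot 12 = 0$)
$8438 Q = 8438 \cdot 0 = 0$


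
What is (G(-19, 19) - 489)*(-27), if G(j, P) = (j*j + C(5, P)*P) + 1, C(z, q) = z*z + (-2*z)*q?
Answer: 88074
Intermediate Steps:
C(z, q) = z² - 2*q*z
G(j, P) = 1 + j² + P*(25 - 10*P) (G(j, P) = (j*j + (5*(5 - 2*P))*P) + 1 = (j² + (25 - 10*P)*P) + 1 = (j² + P*(25 - 10*P)) + 1 = 1 + j² + P*(25 - 10*P))
(G(-19, 19) - 489)*(-27) = ((1 + (-19)² - 5*19*(-5 + 2*19)) - 489)*(-27) = ((1 + 361 - 5*19*(-5 + 38)) - 489)*(-27) = ((1 + 361 - 5*19*33) - 489)*(-27) = ((1 + 361 - 3135) - 489)*(-27) = (-2773 - 489)*(-27) = -3262*(-27) = 88074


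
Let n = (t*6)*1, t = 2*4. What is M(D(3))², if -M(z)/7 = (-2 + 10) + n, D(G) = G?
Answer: 153664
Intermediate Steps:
t = 8
n = 48 (n = (8*6)*1 = 48*1 = 48)
M(z) = -392 (M(z) = -7*((-2 + 10) + 48) = -7*(8 + 48) = -7*56 = -392)
M(D(3))² = (-392)² = 153664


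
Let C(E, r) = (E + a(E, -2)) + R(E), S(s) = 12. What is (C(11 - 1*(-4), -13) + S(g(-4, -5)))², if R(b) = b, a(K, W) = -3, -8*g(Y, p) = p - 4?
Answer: 1521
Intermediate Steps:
g(Y, p) = ½ - p/8 (g(Y, p) = -(p - 4)/8 = -(-4 + p)/8 = ½ - p/8)
C(E, r) = -3 + 2*E (C(E, r) = (E - 3) + E = (-3 + E) + E = -3 + 2*E)
(C(11 - 1*(-4), -13) + S(g(-4, -5)))² = ((-3 + 2*(11 - 1*(-4))) + 12)² = ((-3 + 2*(11 + 4)) + 12)² = ((-3 + 2*15) + 12)² = ((-3 + 30) + 12)² = (27 + 12)² = 39² = 1521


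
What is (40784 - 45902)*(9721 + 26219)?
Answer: -183940920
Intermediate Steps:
(40784 - 45902)*(9721 + 26219) = -5118*35940 = -183940920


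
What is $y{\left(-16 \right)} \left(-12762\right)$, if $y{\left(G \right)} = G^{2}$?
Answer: $-3267072$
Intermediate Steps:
$y{\left(-16 \right)} \left(-12762\right) = \left(-16\right)^{2} \left(-12762\right) = 256 \left(-12762\right) = -3267072$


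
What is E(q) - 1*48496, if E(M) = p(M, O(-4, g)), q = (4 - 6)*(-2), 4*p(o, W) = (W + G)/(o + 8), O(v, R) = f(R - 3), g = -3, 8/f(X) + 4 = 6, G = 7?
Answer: -2327797/48 ≈ -48496.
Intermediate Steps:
f(X) = 4 (f(X) = 8/(-4 + 6) = 8/2 = 8*(½) = 4)
O(v, R) = 4
p(o, W) = (7 + W)/(4*(8 + o)) (p(o, W) = ((W + 7)/(o + 8))/4 = ((7 + W)/(8 + o))/4 = (7 + W)/(4*(8 + o)))
q = 4 (q = -2*(-2) = 4)
E(M) = 11/(4*(8 + M)) (E(M) = (7 + 4)/(4*(8 + M)) = (¼)*11/(8 + M) = 11/(4*(8 + M)))
E(q) - 1*48496 = 11/(4*(8 + 4)) - 1*48496 = (11/4)/12 - 48496 = (11/4)*(1/12) - 48496 = 11/48 - 48496 = -2327797/48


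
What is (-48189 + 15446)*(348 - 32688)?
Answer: 1058908620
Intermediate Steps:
(-48189 + 15446)*(348 - 32688) = -32743*(-32340) = 1058908620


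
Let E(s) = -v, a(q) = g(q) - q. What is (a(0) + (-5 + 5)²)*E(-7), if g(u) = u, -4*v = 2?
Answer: 0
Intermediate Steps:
v = -½ (v = -¼*2 = -½ ≈ -0.50000)
a(q) = 0 (a(q) = q - q = 0)
E(s) = ½ (E(s) = -1*(-½) = ½)
(a(0) + (-5 + 5)²)*E(-7) = (0 + (-5 + 5)²)*(½) = (0 + 0²)*(½) = (0 + 0)*(½) = 0*(½) = 0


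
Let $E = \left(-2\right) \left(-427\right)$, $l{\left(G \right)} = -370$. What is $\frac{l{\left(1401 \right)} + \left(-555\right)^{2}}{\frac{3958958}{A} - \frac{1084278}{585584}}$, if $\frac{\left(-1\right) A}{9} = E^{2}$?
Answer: $- \frac{147815999171172360}{1179416763263} \approx -1.2533 \cdot 10^{5}$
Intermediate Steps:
$E = 854$
$A = -6563844$ ($A = - 9 \cdot 854^{2} = \left(-9\right) 729316 = -6563844$)
$\frac{l{\left(1401 \right)} + \left(-555\right)^{2}}{\frac{3958958}{A} - \frac{1084278}{585584}} = \frac{-370 + \left(-555\right)^{2}}{\frac{3958958}{-6563844} - \frac{1084278}{585584}} = \frac{-370 + 308025}{3958958 \left(- \frac{1}{6563844}\right) - \frac{542139}{292792}} = \frac{307655}{- \frac{1979479}{3281922} - \frac{542139}{292792}} = \frac{307655}{- \frac{1179416763263}{480460253112}} = 307655 \left(- \frac{480460253112}{1179416763263}\right) = - \frac{147815999171172360}{1179416763263}$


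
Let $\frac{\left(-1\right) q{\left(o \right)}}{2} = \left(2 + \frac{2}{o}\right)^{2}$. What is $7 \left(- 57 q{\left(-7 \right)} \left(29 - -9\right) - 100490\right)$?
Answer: $- \frac{4300202}{7} \approx -6.1432 \cdot 10^{5}$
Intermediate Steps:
$q{\left(o \right)} = - 2 \left(2 + \frac{2}{o}\right)^{2}$
$7 \left(- 57 q{\left(-7 \right)} \left(29 - -9\right) - 100490\right) = 7 \left(- 57 \left(- \frac{8 \left(1 - 7\right)^{2}}{49}\right) \left(29 - -9\right) - 100490\right) = 7 \left(- 57 \left(\left(-8\right) \frac{1}{49} \left(-6\right)^{2}\right) \left(29 + 9\right) - 100490\right) = 7 \left(- 57 \left(\left(-8\right) \frac{1}{49} \cdot 36\right) 38 - 100490\right) = 7 \left(\left(-57\right) \left(- \frac{288}{49}\right) 38 - 100490\right) = 7 \left(\frac{16416}{49} \cdot 38 - 100490\right) = 7 \left(\frac{623808}{49} - 100490\right) = 7 \left(- \frac{4300202}{49}\right) = - \frac{4300202}{7}$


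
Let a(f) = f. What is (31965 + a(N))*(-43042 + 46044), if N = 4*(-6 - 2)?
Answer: 95862866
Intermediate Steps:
N = -32 (N = 4*(-8) = -32)
(31965 + a(N))*(-43042 + 46044) = (31965 - 32)*(-43042 + 46044) = 31933*3002 = 95862866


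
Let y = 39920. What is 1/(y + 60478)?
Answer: 1/100398 ≈ 9.9604e-6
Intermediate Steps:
1/(y + 60478) = 1/(39920 + 60478) = 1/100398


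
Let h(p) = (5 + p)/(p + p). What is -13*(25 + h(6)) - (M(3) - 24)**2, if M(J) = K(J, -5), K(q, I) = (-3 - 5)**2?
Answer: -23243/12 ≈ -1936.9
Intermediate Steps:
K(q, I) = 64 (K(q, I) = (-8)**2 = 64)
M(J) = 64
h(p) = (5 + p)/(2*p) (h(p) = (5 + p)/((2*p)) = (5 + p)*(1/(2*p)) = (5 + p)/(2*p))
-13*(25 + h(6)) - (M(3) - 24)**2 = -13*(25 + (1/2)*(5 + 6)/6) - (64 - 24)**2 = -13*(25 + (1/2)*(1/6)*11) - 1*40**2 = -13*(25 + 11/12) - 1*1600 = -13*311/12 - 1600 = -4043/12 - 1600 = -23243/12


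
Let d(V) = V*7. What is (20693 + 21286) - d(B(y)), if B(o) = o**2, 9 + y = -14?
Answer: 38276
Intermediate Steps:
y = -23 (y = -9 - 14 = -23)
d(V) = 7*V
(20693 + 21286) - d(B(y)) = (20693 + 21286) - 7*(-23)**2 = 41979 - 7*529 = 41979 - 1*3703 = 41979 - 3703 = 38276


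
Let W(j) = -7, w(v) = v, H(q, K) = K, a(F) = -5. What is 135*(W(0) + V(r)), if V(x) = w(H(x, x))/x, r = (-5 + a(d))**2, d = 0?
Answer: -810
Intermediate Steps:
r = 100 (r = (-5 - 5)**2 = (-10)**2 = 100)
V(x) = 1 (V(x) = x/x = 1)
135*(W(0) + V(r)) = 135*(-7 + 1) = 135*(-6) = -810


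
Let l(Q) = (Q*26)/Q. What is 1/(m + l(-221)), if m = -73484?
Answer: -1/73458 ≈ -1.3613e-5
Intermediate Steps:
l(Q) = 26 (l(Q) = (26*Q)/Q = 26)
1/(m + l(-221)) = 1/(-73484 + 26) = 1/(-73458) = -1/73458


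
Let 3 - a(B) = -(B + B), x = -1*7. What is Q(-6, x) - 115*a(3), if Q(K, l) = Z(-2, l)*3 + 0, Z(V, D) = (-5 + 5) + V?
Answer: -1041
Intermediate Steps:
x = -7
a(B) = 3 + 2*B (a(B) = 3 - (-1)*(B + B) = 3 - (-1)*2*B = 3 - (-2)*B = 3 + 2*B)
Z(V, D) = V (Z(V, D) = 0 + V = V)
Q(K, l) = -6 (Q(K, l) = -2*3 + 0 = -6 + 0 = -6)
Q(-6, x) - 115*a(3) = -6 - 115*(3 + 2*3) = -6 - 115*(3 + 6) = -6 - 115*9 = -6 - 1035 = -1041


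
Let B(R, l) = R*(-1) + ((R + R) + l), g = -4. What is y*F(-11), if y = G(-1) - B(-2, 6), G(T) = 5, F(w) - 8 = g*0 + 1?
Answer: 9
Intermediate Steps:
F(w) = 9 (F(w) = 8 + (-4*0 + 1) = 8 + (0 + 1) = 8 + 1 = 9)
B(R, l) = R + l (B(R, l) = -R + (2*R + l) = -R + (l + 2*R) = R + l)
y = 1 (y = 5 - (-2 + 6) = 5 - 1*4 = 5 - 4 = 1)
y*F(-11) = 1*9 = 9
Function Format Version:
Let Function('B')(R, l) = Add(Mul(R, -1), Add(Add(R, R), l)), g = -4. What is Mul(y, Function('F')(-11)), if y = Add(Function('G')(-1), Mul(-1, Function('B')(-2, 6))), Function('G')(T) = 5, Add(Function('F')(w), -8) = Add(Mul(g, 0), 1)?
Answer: 9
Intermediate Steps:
Function('F')(w) = 9 (Function('F')(w) = Add(8, Add(Mul(-4, 0), 1)) = Add(8, Add(0, 1)) = Add(8, 1) = 9)
Function('B')(R, l) = Add(R, l) (Function('B')(R, l) = Add(Mul(-1, R), Add(Mul(2, R), l)) = Add(Mul(-1, R), Add(l, Mul(2, R))) = Add(R, l))
y = 1 (y = Add(5, Mul(-1, Add(-2, 6))) = Add(5, Mul(-1, 4)) = Add(5, -4) = 1)
Mul(y, Function('F')(-11)) = Mul(1, 9) = 9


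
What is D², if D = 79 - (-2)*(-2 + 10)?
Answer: 9025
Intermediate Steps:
D = 95 (D = 79 - (-2)*8 = 79 - 1*(-16) = 79 + 16 = 95)
D² = 95² = 9025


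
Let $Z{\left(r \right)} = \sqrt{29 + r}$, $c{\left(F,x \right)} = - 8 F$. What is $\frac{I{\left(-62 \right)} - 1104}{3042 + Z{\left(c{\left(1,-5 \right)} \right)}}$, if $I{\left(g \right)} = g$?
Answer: $- \frac{1182324}{3084581} + \frac{1166 \sqrt{21}}{9253743} \approx -0.38272$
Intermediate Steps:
$\frac{I{\left(-62 \right)} - 1104}{3042 + Z{\left(c{\left(1,-5 \right)} \right)}} = \frac{-62 - 1104}{3042 + \sqrt{29 - 8}} = - \frac{1166}{3042 + \sqrt{29 - 8}} = - \frac{1166}{3042 + \sqrt{21}}$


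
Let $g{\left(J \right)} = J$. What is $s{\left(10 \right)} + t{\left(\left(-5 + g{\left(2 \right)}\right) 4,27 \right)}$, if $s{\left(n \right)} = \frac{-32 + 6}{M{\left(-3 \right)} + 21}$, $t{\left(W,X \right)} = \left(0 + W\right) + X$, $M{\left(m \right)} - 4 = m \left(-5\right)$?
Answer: $\frac{287}{20} \approx 14.35$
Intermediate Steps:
$M{\left(m \right)} = 4 - 5 m$ ($M{\left(m \right)} = 4 + m \left(-5\right) = 4 - 5 m$)
$t{\left(W,X \right)} = W + X$
$s{\left(n \right)} = - \frac{13}{20}$ ($s{\left(n \right)} = \frac{-32 + 6}{\left(4 - -15\right) + 21} = - \frac{26}{\left(4 + 15\right) + 21} = - \frac{26}{19 + 21} = - \frac{26}{40} = \left(-26\right) \frac{1}{40} = - \frac{13}{20}$)
$s{\left(10 \right)} + t{\left(\left(-5 + g{\left(2 \right)}\right) 4,27 \right)} = - \frac{13}{20} + \left(\left(-5 + 2\right) 4 + 27\right) = - \frac{13}{20} + \left(\left(-3\right) 4 + 27\right) = - \frac{13}{20} + \left(-12 + 27\right) = - \frac{13}{20} + 15 = \frac{287}{20}$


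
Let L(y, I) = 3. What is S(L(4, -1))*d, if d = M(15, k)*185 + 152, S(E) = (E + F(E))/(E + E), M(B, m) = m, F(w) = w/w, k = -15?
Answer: -5246/3 ≈ -1748.7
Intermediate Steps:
F(w) = 1
S(E) = (1 + E)/(2*E) (S(E) = (E + 1)/(E + E) = (1 + E)/((2*E)) = (1 + E)*(1/(2*E)) = (1 + E)/(2*E))
d = -2623 (d = -15*185 + 152 = -2775 + 152 = -2623)
S(L(4, -1))*d = ((½)*(1 + 3)/3)*(-2623) = ((½)*(⅓)*4)*(-2623) = (⅔)*(-2623) = -5246/3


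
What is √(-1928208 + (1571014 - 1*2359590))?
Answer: 4*I*√169799 ≈ 1648.3*I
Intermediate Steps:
√(-1928208 + (1571014 - 1*2359590)) = √(-1928208 + (1571014 - 2359590)) = √(-1928208 - 788576) = √(-2716784) = 4*I*√169799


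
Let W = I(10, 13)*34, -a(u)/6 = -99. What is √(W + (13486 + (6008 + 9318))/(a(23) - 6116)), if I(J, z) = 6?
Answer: 3*√168371302/2761 ≈ 14.099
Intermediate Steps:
a(u) = 594 (a(u) = -6*(-99) = 594)
W = 204 (W = 6*34 = 204)
√(W + (13486 + (6008 + 9318))/(a(23) - 6116)) = √(204 + (13486 + (6008 + 9318))/(594 - 6116)) = √(204 + (13486 + 15326)/(-5522)) = √(204 + 28812*(-1/5522)) = √(204 - 14406/2761) = √(548838/2761) = 3*√168371302/2761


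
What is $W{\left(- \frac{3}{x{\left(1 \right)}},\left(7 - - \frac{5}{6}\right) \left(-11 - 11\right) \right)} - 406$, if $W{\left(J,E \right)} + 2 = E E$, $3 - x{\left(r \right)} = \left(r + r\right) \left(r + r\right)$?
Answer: $\frac{263617}{9} \approx 29291.0$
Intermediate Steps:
$x{\left(r \right)} = 3 - 4 r^{2}$ ($x{\left(r \right)} = 3 - \left(r + r\right) \left(r + r\right) = 3 - 2 r 2 r = 3 - 4 r^{2}$)
$W{\left(J,E \right)} = -2 + E^{2}$ ($W{\left(J,E \right)} = -2 + E E = -2 + E^{2}$)
$W{\left(- \frac{3}{x{\left(1 \right)}},\left(7 - - \frac{5}{6}\right) \left(-11 - 11\right) \right)} - 406 = \left(-2 + \left(\left(7 - - \frac{5}{6}\right) \left(-11 - 11\right)\right)^{2}\right) - 406 = \left(-2 + \left(\left(7 - - \frac{5}{6}\right) \left(-22\right)\right)^{2}\right) - 406 = \left(-2 + \left(\left(7 + \left(- \frac{1}{6} + 1\right)\right) \left(-22\right)\right)^{2}\right) - 406 = \left(-2 + \left(\left(7 + \frac{5}{6}\right) \left(-22\right)\right)^{2}\right) - 406 = \left(-2 + \left(\frac{47}{6} \left(-22\right)\right)^{2}\right) - 406 = \left(-2 + \left(- \frac{517}{3}\right)^{2}\right) - 406 = \left(-2 + \frac{267289}{9}\right) - 406 = \frac{267271}{9} - 406 = \frac{263617}{9}$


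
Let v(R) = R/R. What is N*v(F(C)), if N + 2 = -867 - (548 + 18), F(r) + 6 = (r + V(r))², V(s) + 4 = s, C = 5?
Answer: -1435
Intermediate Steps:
V(s) = -4 + s
F(r) = -6 + (-4 + 2*r)² (F(r) = -6 + (r + (-4 + r))² = -6 + (-4 + 2*r)²)
N = -1435 (N = -2 + (-867 - (548 + 18)) = -2 + (-867 - 1*566) = -2 + (-867 - 566) = -2 - 1433 = -1435)
v(R) = 1
N*v(F(C)) = -1435*1 = -1435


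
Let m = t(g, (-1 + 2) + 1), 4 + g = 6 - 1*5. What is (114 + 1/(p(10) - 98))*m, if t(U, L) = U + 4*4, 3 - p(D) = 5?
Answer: 148187/100 ≈ 1481.9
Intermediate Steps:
g = -3 (g = -4 + (6 - 1*5) = -4 + (6 - 5) = -4 + 1 = -3)
p(D) = -2 (p(D) = 3 - 1*5 = 3 - 5 = -2)
t(U, L) = 16 + U (t(U, L) = U + 16 = 16 + U)
m = 13 (m = 16 - 3 = 13)
(114 + 1/(p(10) - 98))*m = (114 + 1/(-2 - 98))*13 = (114 + 1/(-100))*13 = (114 - 1/100)*13 = (11399/100)*13 = 148187/100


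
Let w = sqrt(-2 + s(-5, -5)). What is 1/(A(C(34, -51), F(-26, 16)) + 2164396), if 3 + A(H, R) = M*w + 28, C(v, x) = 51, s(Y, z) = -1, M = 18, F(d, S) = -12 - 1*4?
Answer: 2164421/4684718266213 - 18*I*sqrt(3)/4684718266213 ≈ 4.6202e-7 - 6.655e-12*I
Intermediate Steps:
F(d, S) = -16 (F(d, S) = -12 - 4 = -16)
w = I*sqrt(3) (w = sqrt(-2 - 1) = sqrt(-3) = I*sqrt(3) ≈ 1.732*I)
A(H, R) = 25 + 18*I*sqrt(3) (A(H, R) = -3 + (18*(I*sqrt(3)) + 28) = -3 + (18*I*sqrt(3) + 28) = -3 + (28 + 18*I*sqrt(3)) = 25 + 18*I*sqrt(3))
1/(A(C(34, -51), F(-26, 16)) + 2164396) = 1/((25 + 18*I*sqrt(3)) + 2164396) = 1/(2164421 + 18*I*sqrt(3))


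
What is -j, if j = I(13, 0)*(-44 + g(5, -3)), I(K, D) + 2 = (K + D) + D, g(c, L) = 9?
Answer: 385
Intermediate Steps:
I(K, D) = -2 + K + 2*D (I(K, D) = -2 + ((K + D) + D) = -2 + ((D + K) + D) = -2 + (K + 2*D) = -2 + K + 2*D)
j = -385 (j = (-2 + 13 + 2*0)*(-44 + 9) = (-2 + 13 + 0)*(-35) = 11*(-35) = -385)
-j = -1*(-385) = 385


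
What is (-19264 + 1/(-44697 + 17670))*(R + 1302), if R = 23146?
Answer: -12728805457792/27027 ≈ -4.7097e+8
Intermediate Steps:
(-19264 + 1/(-44697 + 17670))*(R + 1302) = (-19264 + 1/(-44697 + 17670))*(23146 + 1302) = (-19264 + 1/(-27027))*24448 = (-19264 - 1/27027)*24448 = -520648129/27027*24448 = -12728805457792/27027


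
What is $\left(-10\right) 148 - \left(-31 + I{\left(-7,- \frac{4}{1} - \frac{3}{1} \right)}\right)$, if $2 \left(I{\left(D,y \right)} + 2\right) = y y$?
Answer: $- \frac{2943}{2} \approx -1471.5$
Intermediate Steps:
$I{\left(D,y \right)} = -2 + \frac{y^{2}}{2}$ ($I{\left(D,y \right)} = -2 + \frac{y y}{2} = -2 + \frac{y^{2}}{2}$)
$\left(-10\right) 148 - \left(-31 + I{\left(-7,- \frac{4}{1} - \frac{3}{1} \right)}\right) = \left(-10\right) 148 + \left(31 - \left(-2 + \frac{\left(- \frac{4}{1} - \frac{3}{1}\right)^{2}}{2}\right)\right) = -1480 + \left(31 - \left(-2 + \frac{\left(\left(-4\right) 1 - 3\right)^{2}}{2}\right)\right) = -1480 + \left(31 - \left(-2 + \frac{\left(-4 - 3\right)^{2}}{2}\right)\right) = -1480 + \left(31 - \left(-2 + \frac{\left(-7\right)^{2}}{2}\right)\right) = -1480 + \left(31 - \left(-2 + \frac{1}{2} \cdot 49\right)\right) = -1480 + \left(31 - \left(-2 + \frac{49}{2}\right)\right) = -1480 + \left(31 - \frac{45}{2}\right) = -1480 + \frac{17}{2} = - \frac{2943}{2}$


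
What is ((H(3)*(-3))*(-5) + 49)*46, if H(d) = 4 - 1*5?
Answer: 1564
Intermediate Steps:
H(d) = -1 (H(d) = 4 - 5 = -1)
((H(3)*(-3))*(-5) + 49)*46 = (-1*(-3)*(-5) + 49)*46 = (3*(-5) + 49)*46 = (-15 + 49)*46 = 34*46 = 1564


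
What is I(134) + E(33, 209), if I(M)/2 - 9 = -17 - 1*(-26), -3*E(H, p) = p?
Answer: -101/3 ≈ -33.667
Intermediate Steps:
E(H, p) = -p/3
I(M) = 36 (I(M) = 18 + 2*(-17 - 1*(-26)) = 18 + 2*(-17 + 26) = 18 + 2*9 = 18 + 18 = 36)
I(134) + E(33, 209) = 36 - 1/3*209 = 36 - 209/3 = -101/3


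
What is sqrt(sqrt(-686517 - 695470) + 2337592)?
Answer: sqrt(2337592 + I*sqrt(1381987)) ≈ 1528.9 + 0.384*I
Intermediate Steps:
sqrt(sqrt(-686517 - 695470) + 2337592) = sqrt(sqrt(-1381987) + 2337592) = sqrt(I*sqrt(1381987) + 2337592) = sqrt(2337592 + I*sqrt(1381987))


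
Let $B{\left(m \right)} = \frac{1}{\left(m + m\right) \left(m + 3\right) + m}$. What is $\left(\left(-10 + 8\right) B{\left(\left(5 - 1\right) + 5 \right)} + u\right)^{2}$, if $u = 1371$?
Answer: $\frac{95155591729}{50625} \approx 1.8796 \cdot 10^{6}$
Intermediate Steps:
$B{\left(m \right)} = \frac{1}{m + 2 m \left(3 + m\right)}$ ($B{\left(m \right)} = \frac{1}{2 m \left(3 + m\right) + m} = \frac{1}{m + 2 m \left(3 + m\right)}$)
$\left(\left(-10 + 8\right) B{\left(\left(5 - 1\right) + 5 \right)} + u\right)^{2} = \left(\left(-10 + 8\right) \frac{1}{\left(\left(5 - 1\right) + 5\right) \left(7 + 2 \left(\left(5 - 1\right) + 5\right)\right)} + 1371\right)^{2} = \left(- 2 \frac{1}{\left(4 + 5\right) \left(7 + 2 \left(4 + 5\right)\right)} + 1371\right)^{2} = \left(- 2 \frac{1}{9 \left(7 + 2 \cdot 9\right)} + 1371\right)^{2} = \left(- 2 \frac{1}{9 \left(7 + 18\right)} + 1371\right)^{2} = \left(- 2 \frac{1}{9 \cdot 25} + 1371\right)^{2} = \left(- 2 \cdot \frac{1}{9} \cdot \frac{1}{25} + 1371\right)^{2} = \left(\left(-2\right) \frac{1}{225} + 1371\right)^{2} = \left(- \frac{2}{225} + 1371\right)^{2} = \left(\frac{308473}{225}\right)^{2} = \frac{95155591729}{50625}$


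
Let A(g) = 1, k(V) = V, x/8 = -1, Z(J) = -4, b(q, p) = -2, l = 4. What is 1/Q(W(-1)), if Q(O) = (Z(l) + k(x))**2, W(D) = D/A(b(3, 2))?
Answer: 1/144 ≈ 0.0069444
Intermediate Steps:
x = -8 (x = 8*(-1) = -8)
W(D) = D (W(D) = D/1 = 1*D = D)
Q(O) = 144 (Q(O) = (-4 - 8)**2 = (-12)**2 = 144)
1/Q(W(-1)) = 1/144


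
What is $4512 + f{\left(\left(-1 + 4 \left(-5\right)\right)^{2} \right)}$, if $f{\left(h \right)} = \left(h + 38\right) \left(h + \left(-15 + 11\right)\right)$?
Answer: $213835$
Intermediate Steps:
$f{\left(h \right)} = \left(-4 + h\right) \left(38 + h\right)$ ($f{\left(h \right)} = \left(38 + h\right) \left(h - 4\right) = \left(38 + h\right) \left(-4 + h\right) = \left(-4 + h\right) \left(38 + h\right)$)
$4512 + f{\left(\left(-1 + 4 \left(-5\right)\right)^{2} \right)} = 4512 + \left(-152 + \left(\left(-1 + 4 \left(-5\right)\right)^{2}\right)^{2} + 34 \left(-1 + 4 \left(-5\right)\right)^{2}\right) = 4512 + \left(-152 + \left(\left(-1 - 20\right)^{2}\right)^{2} + 34 \left(-1 - 20\right)^{2}\right) = 4512 + \left(-152 + \left(\left(-21\right)^{2}\right)^{2} + 34 \left(-21\right)^{2}\right) = 4512 + \left(-152 + 441^{2} + 34 \cdot 441\right) = 4512 + \left(-152 + 194481 + 14994\right) = 4512 + 209323 = 213835$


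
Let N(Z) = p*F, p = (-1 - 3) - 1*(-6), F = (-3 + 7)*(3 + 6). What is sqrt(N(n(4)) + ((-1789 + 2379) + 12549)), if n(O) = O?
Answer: sqrt(13211) ≈ 114.94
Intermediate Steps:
F = 36 (F = 4*9 = 36)
p = 2 (p = -4 + 6 = 2)
N(Z) = 72 (N(Z) = 2*36 = 72)
sqrt(N(n(4)) + ((-1789 + 2379) + 12549)) = sqrt(72 + ((-1789 + 2379) + 12549)) = sqrt(72 + (590 + 12549)) = sqrt(72 + 13139) = sqrt(13211)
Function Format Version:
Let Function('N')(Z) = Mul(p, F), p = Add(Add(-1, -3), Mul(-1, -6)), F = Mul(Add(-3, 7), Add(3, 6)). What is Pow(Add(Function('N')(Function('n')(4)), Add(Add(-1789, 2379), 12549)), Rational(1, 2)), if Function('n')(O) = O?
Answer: Pow(13211, Rational(1, 2)) ≈ 114.94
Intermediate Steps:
F = 36 (F = Mul(4, 9) = 36)
p = 2 (p = Add(-4, 6) = 2)
Function('N')(Z) = 72 (Function('N')(Z) = Mul(2, 36) = 72)
Pow(Add(Function('N')(Function('n')(4)), Add(Add(-1789, 2379), 12549)), Rational(1, 2)) = Pow(Add(72, Add(Add(-1789, 2379), 12549)), Rational(1, 2)) = Pow(Add(72, Add(590, 12549)), Rational(1, 2)) = Pow(Add(72, 13139), Rational(1, 2)) = Pow(13211, Rational(1, 2))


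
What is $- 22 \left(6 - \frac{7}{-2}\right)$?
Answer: $-209$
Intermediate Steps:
$- 22 \left(6 - \frac{7}{-2}\right) = - 22 \left(6 - - \frac{7}{2}\right) = - 22 \left(6 + \frac{7}{2}\right) = \left(-22\right) \frac{19}{2} = -209$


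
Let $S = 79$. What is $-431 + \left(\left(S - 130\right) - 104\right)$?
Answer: $-586$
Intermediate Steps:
$-431 + \left(\left(S - 130\right) - 104\right) = -431 + \left(\left(79 - 130\right) - 104\right) = -431 - 155 = -586$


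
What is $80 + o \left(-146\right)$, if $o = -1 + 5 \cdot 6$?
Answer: $-4154$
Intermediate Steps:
$o = 29$ ($o = -1 + 30 = 29$)
$80 + o \left(-146\right) = 80 + 29 \left(-146\right) = 80 - 4234 = -4154$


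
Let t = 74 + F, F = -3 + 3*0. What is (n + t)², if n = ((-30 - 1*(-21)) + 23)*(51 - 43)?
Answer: 33489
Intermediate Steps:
F = -3 (F = -3 + 0 = -3)
n = 112 (n = ((-30 + 21) + 23)*8 = (-9 + 23)*8 = 14*8 = 112)
t = 71 (t = 74 - 3 = 71)
(n + t)² = (112 + 71)² = 183² = 33489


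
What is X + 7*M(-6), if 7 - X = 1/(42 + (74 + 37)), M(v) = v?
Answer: -5356/153 ≈ -35.007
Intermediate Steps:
X = 1070/153 (X = 7 - 1/(42 + (74 + 37)) = 7 - 1/(42 + 111) = 7 - 1/153 = 1070/153 ≈ 6.9935)
X + 7*M(-6) = 1070/153 + 7*(-6) = 1070/153 - 42 = -5356/153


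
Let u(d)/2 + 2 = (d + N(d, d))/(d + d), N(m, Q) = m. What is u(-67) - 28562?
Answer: -28564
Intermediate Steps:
u(d) = -2 (u(d) = -4 + 2*((d + d)/(d + d)) = -4 + 2*((2*d)/((2*d))) = -4 + 2*((2*d)*(1/(2*d))) = -4 + 2*1 = -4 + 2 = -2)
u(-67) - 28562 = -2 - 28562 = -28564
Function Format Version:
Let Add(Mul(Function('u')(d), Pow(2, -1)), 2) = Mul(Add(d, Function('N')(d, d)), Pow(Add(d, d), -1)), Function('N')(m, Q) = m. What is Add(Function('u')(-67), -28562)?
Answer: -28564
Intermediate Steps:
Function('u')(d) = -2 (Function('u')(d) = Add(-4, Mul(2, Mul(Add(d, d), Pow(Add(d, d), -1)))) = Add(-4, Mul(2, Mul(Mul(2, d), Pow(Mul(2, d), -1)))) = Add(-4, Mul(2, Mul(Mul(2, d), Mul(Rational(1, 2), Pow(d, -1))))) = Add(-4, Mul(2, 1)) = Add(-4, 2) = -2)
Add(Function('u')(-67), -28562) = Add(-2, -28562) = -28564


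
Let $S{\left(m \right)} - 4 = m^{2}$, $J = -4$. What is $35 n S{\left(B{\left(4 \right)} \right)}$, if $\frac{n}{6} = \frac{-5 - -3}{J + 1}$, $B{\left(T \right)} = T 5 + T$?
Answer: $81200$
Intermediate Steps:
$B{\left(T \right)} = 6 T$ ($B{\left(T \right)} = 5 T + T = 6 T$)
$S{\left(m \right)} = 4 + m^{2}$
$n = 4$ ($n = 6 \frac{-5 - -3}{-4 + 1} = 6 \frac{-5 + 3}{-3} = 6 \left(\left(-2\right) \left(- \frac{1}{3}\right)\right) = 6 \cdot \frac{2}{3} = 4$)
$35 n S{\left(B{\left(4 \right)} \right)} = 35 \cdot 4 \left(4 + \left(6 \cdot 4\right)^{2}\right) = 35 \cdot 4 \left(4 + 24^{2}\right) = 35 \cdot 4 \left(4 + 576\right) = 35 \cdot 4 \cdot 580 = 35 \cdot 2320 = 81200$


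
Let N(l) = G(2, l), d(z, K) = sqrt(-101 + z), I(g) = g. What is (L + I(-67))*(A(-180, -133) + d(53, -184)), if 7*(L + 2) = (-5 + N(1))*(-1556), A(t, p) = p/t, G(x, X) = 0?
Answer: 138643/180 + 29188*I*sqrt(3)/7 ≈ 770.24 + 7222.2*I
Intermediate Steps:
N(l) = 0
L = 7766/7 (L = -2 + ((-5 + 0)*(-1556))/7 = -2 + (-5*(-1556))/7 = -2 + (1/7)*7780 = -2 + 7780/7 = 7766/7 ≈ 1109.4)
(L + I(-67))*(A(-180, -133) + d(53, -184)) = (7766/7 - 67)*(-133/(-180) + sqrt(-101 + 53)) = 7297*(-133*(-1/180) + sqrt(-48))/7 = 7297*(133/180 + 4*I*sqrt(3))/7 = 138643/180 + 29188*I*sqrt(3)/7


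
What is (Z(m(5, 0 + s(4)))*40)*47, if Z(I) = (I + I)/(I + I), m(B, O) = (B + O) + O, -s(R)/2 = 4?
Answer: 1880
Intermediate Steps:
s(R) = -8 (s(R) = -2*4 = -8)
m(B, O) = B + 2*O
Z(I) = 1 (Z(I) = (2*I)/((2*I)) = (2*I)*(1/(2*I)) = 1)
(Z(m(5, 0 + s(4)))*40)*47 = (1*40)*47 = 40*47 = 1880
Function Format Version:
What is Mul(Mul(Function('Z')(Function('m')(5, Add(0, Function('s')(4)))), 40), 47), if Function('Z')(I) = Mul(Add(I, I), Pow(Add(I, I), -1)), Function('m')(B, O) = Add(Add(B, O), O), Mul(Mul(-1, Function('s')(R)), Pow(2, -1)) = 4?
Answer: 1880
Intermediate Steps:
Function('s')(R) = -8 (Function('s')(R) = Mul(-2, 4) = -8)
Function('m')(B, O) = Add(B, Mul(2, O))
Function('Z')(I) = 1 (Function('Z')(I) = Mul(Mul(2, I), Pow(Mul(2, I), -1)) = Mul(Mul(2, I), Mul(Rational(1, 2), Pow(I, -1))) = 1)
Mul(Mul(Function('Z')(Function('m')(5, Add(0, Function('s')(4)))), 40), 47) = Mul(Mul(1, 40), 47) = Mul(40, 47) = 1880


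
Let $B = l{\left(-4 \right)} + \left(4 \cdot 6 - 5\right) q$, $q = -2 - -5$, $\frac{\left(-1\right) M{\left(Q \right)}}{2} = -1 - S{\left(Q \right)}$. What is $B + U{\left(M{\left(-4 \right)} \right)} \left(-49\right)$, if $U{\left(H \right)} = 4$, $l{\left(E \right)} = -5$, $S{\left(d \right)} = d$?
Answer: $-144$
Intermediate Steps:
$M{\left(Q \right)} = 2 + 2 Q$ ($M{\left(Q \right)} = - 2 \left(-1 - Q\right) = 2 + 2 Q$)
$q = 3$ ($q = -2 + 5 = 3$)
$B = 52$ ($B = -5 + \left(4 \cdot 6 - 5\right) 3 = -5 + \left(24 - 5\right) 3 = -5 + 19 \cdot 3 = -5 + 57 = 52$)
$B + U{\left(M{\left(-4 \right)} \right)} \left(-49\right) = 52 + 4 \left(-49\right) = 52 - 196 = -144$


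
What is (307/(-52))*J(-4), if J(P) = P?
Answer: 307/13 ≈ 23.615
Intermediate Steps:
(307/(-52))*J(-4) = (307/(-52))*(-4) = (307*(-1/52))*(-4) = -307/52*(-4) = 307/13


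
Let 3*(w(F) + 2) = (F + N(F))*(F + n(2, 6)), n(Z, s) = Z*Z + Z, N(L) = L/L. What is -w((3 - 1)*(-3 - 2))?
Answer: -10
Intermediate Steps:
N(L) = 1
n(Z, s) = Z + Z² (n(Z, s) = Z² + Z = Z + Z²)
w(F) = -2 + (1 + F)*(6 + F)/3 (w(F) = -2 + ((F + 1)*(F + 2*(1 + 2)))/3 = -2 + ((1 + F)*(F + 2*3))/3 = -2 + ((1 + F)*(F + 6))/3 = -2 + ((1 + F)*(6 + F))/3 = -2 + (1 + F)*(6 + F)/3)
-w((3 - 1)*(-3 - 2)) = -(3 - 1)*(-3 - 2)*(7 + (3 - 1)*(-3 - 2))/3 = -2*(-5)*(7 + 2*(-5))/3 = -(-10)*(7 - 10)/3 = -(-10)*(-3)/3 = -1*10 = -10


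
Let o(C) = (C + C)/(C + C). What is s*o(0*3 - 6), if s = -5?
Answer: -5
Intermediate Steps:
o(C) = 1 (o(C) = (2*C)/((2*C)) = (2*C)*(1/(2*C)) = 1)
s*o(0*3 - 6) = -5*1 = -5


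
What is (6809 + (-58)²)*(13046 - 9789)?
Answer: 33133461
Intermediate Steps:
(6809 + (-58)²)*(13046 - 9789) = (6809 + 3364)*3257 = 10173*3257 = 33133461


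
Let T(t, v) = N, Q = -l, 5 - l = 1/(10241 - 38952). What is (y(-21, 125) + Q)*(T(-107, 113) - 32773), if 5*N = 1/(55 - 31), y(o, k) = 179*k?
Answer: -2525873730495371/3445320 ≈ -7.3313e+8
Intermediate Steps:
l = 143556/28711 (l = 5 - 1/(10241 - 38952) = 5 - 1/(-28711) = 5 - 1*(-1/28711) = 5 + 1/28711 = 143556/28711 ≈ 5.0000)
Q = -143556/28711 (Q = -1*143556/28711 = -143556/28711 ≈ -5.0000)
N = 1/120 (N = 1/(5*(55 - 31)) = (1/5)/24 = (1/5)*(1/24) = 1/120 ≈ 0.0083333)
T(t, v) = 1/120
(y(-21, 125) + Q)*(T(-107, 113) - 32773) = (179*125 - 143556/28711)*(1/120 - 32773) = (22375 - 143556/28711)*(-3932759/120) = (642265069/28711)*(-3932759/120) = -2525873730495371/3445320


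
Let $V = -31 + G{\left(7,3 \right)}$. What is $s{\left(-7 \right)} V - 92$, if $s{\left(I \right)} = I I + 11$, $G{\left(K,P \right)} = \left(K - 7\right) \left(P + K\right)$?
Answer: $-1952$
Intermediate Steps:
$G{\left(K,P \right)} = \left(-7 + K\right) \left(K + P\right)$
$s{\left(I \right)} = 11 + I^{2}$ ($s{\left(I \right)} = I^{2} + 11 = 11 + I^{2}$)
$V = -31$ ($V = -31 + \left(7^{2} - 49 - 21 + 7 \cdot 3\right) = -31 + \left(49 - 49 - 21 + 21\right) = -31 + 0 = -31$)
$s{\left(-7 \right)} V - 92 = \left(11 + \left(-7\right)^{2}\right) \left(-31\right) - 92 = \left(11 + 49\right) \left(-31\right) - 92 = 60 \left(-31\right) - 92 = -1860 - 92 = -1952$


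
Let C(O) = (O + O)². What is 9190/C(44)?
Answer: 4595/3872 ≈ 1.1867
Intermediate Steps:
C(O) = 4*O² (C(O) = (2*O)² = 4*O²)
9190/C(44) = 9190/((4*44²)) = 9190/((4*1936)) = 9190/7744 = 9190*(1/7744) = 4595/3872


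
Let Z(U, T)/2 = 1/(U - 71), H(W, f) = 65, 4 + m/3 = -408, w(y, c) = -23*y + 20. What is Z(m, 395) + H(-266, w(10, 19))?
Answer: 84953/1307 ≈ 64.998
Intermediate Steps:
w(y, c) = 20 - 23*y
m = -1236 (m = -12 + 3*(-408) = -12 - 1224 = -1236)
Z(U, T) = 2/(-71 + U) (Z(U, T) = 2/(U - 71) = 2/(-71 + U))
Z(m, 395) + H(-266, w(10, 19)) = 2/(-71 - 1236) + 65 = 2/(-1307) + 65 = 2*(-1/1307) + 65 = -2/1307 + 65 = 84953/1307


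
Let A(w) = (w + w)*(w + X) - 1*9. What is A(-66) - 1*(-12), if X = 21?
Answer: 5943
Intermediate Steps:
A(w) = -9 + 2*w*(21 + w) (A(w) = (w + w)*(w + 21) - 1*9 = (2*w)*(21 + w) - 9 = 2*w*(21 + w) - 9 = -9 + 2*w*(21 + w))
A(-66) - 1*(-12) = (-9 + 2*(-66)² + 42*(-66)) - 1*(-12) = (-9 + 2*4356 - 2772) + 12 = (-9 + 8712 - 2772) + 12 = 5931 + 12 = 5943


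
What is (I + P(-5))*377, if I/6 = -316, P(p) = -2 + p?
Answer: -717431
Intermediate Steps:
I = -1896 (I = 6*(-316) = -1896)
(I + P(-5))*377 = (-1896 + (-2 - 5))*377 = (-1896 - 7)*377 = -1903*377 = -717431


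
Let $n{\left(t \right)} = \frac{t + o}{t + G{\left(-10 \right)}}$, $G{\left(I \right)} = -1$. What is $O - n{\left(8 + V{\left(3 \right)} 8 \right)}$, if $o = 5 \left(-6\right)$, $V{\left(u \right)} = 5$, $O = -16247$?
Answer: $- \frac{763627}{47} \approx -16247.0$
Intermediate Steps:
$o = -30$
$n{\left(t \right)} = \frac{-30 + t}{-1 + t}$ ($n{\left(t \right)} = \frac{t - 30}{t - 1} = \frac{-30 + t}{-1 + t}$)
$O - n{\left(8 + V{\left(3 \right)} 8 \right)} = -16247 - \frac{-30 + \left(8 + 5 \cdot 8\right)}{-1 + \left(8 + 5 \cdot 8\right)} = -16247 - \frac{-30 + \left(8 + 40\right)}{-1 + \left(8 + 40\right)} = -16247 - \frac{-30 + 48}{-1 + 48} = -16247 - \frac{1}{47} \cdot 18 = -16247 - \frac{18}{47} = - \frac{763627}{47}$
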